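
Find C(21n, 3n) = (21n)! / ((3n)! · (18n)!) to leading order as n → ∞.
C(21n, 3n) ~ (823543/46656)^(3n) · sqrt(7/(12π·3n))

Write N = 3n. Apply Stirling to each factorial:
  (7N)! ~ sqrt(2π·7N) · (7N/e)^(7N),
  N! ~ sqrt(2π N) · (N/e)^N,
  (6N)! ~ sqrt(2π·6N) · (6N/e)^(6N).
The exponential factors combine to (7N)^(7N) / (N^N · (6N)^(6N)) = 7^(7N)/6^(6N) = (7^7/6^6)^N = (823543/46656)^N.
The square-root prefactors combine to sqrt(2π·7N) / (sqrt(2π N)·sqrt(2π·6N)) = sqrt(7 / (2π·6·N)) = sqrt(7/(12π·3n)).
Substituting N = 3n: C(21n, 3n) ~ (823543/46656)^(3n) · sqrt(7/(12π·3n)).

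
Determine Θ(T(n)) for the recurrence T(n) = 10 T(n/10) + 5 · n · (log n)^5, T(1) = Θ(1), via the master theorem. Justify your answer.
T(n) = Θ(n · (log n)^6)

Here log_10 10 = 1 and f(n) = 5 · n · (log n)^5 = Θ(n^(log_10 10) · (log n)^5). This is the extended Case 2 of the master theorem (f matches the critical exponent up to log factors), giving T(n) = Θ(n^(log_10 10) · (log n)^(5+1)) = Θ(n · (log n)^6).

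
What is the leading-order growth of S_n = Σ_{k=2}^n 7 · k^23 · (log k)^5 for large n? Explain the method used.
S_n ~ 7 · n^24 · (log n)^5 / 24

By integral comparison, S_n = ∫_1^n 7 · x^23 · (log x)^5 dx + O(n^23 · (log n)^5). For the integral, the leading term of ∫_1^n x^23 (log x)^5 dx is n^24/24 · (log n)^5 (by repeated integration by parts; each step lowers the log-exponent and produces a relatively O(1/log n) correction). Hence S_n ~ 7 · n^24 · (log n)^5 / 24.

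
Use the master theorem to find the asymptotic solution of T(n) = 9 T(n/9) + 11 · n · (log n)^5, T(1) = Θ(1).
T(n) = Θ(n · (log n)^6)

Here log_9 9 = 1 and f(n) = 11 · n · (log n)^5 = Θ(n^(log_9 9) · (log n)^5). This is the extended Case 2 of the master theorem (f matches the critical exponent up to log factors), giving T(n) = Θ(n^(log_9 9) · (log n)^(5+1)) = Θ(n · (log n)^6).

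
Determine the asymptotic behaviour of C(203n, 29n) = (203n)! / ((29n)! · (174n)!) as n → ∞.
C(203n, 29n) ~ (823543/46656)^(29n) · sqrt(7/(12π·29n))

Write N = 29n. Apply Stirling to each factorial:
  (7N)! ~ sqrt(2π·7N) · (7N/e)^(7N),
  N! ~ sqrt(2π N) · (N/e)^N,
  (6N)! ~ sqrt(2π·6N) · (6N/e)^(6N).
The exponential factors combine to (7N)^(7N) / (N^N · (6N)^(6N)) = 7^(7N)/6^(6N) = (7^7/6^6)^N = (823543/46656)^N.
The square-root prefactors combine to sqrt(2π·7N) / (sqrt(2π N)·sqrt(2π·6N)) = sqrt(7 / (2π·6·N)) = sqrt(7/(12π·29n)).
Substituting N = 29n: C(203n, 29n) ~ (823543/46656)^(29n) · sqrt(7/(12π·29n)).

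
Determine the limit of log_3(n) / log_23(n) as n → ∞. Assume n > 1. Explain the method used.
lim = ln(23) / ln(3) = log_3(23)

Change of base: log_3(n) = ln n / ln 3 and log_23(n) = ln n / ln 23. The ratio is (ln n / ln 3) · (ln 23 / ln n) = ln 23 / ln 3, a constant independent of n. So the limit is ln 23 / ln 3 = log_3(23).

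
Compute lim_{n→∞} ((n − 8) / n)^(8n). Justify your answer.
lim = e^(−64)

Rewrite as (1 − 8/n)^(8n). By the standard limit (1 + x/n)^n → e^x, we have (1 − 8/n)^n → e^(−8), and raising to the 8th power gives e^(−64).
More precisely, ln[(1 − 8/n)^(8n)] = 8n · ln(1 − 8/n) = 8n · (-8/n + O(1/n^2)) = -64 + O(1/n) → -64.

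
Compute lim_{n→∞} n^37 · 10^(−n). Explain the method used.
lim = 0

Exponentials with base > 1 dominate every fixed polynomial: for any fixed c, n^c / 10^n → 0 as n → ∞ (e.g. by the ratio test, or by writing 10^n = e^(n ln 10) and noting e^(n ln 10) / n^c → ∞). Hence n^37 · 10^(−n) = n^37 / 10^n → 0.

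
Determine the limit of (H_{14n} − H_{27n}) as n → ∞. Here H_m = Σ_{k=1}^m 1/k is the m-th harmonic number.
lim = ln(14/27)

Euler-Maclaurin gives H_m = ln m + γ + 1/(2m) + O(1/m^2). The γ and O(1/m) terms cancel in the difference:
  H_{14n} − H_{27n} = ln(14n) − ln(27n) + O(1/n) = ln(14/27) + O(1/n).
Hence the limit is ln(14/27).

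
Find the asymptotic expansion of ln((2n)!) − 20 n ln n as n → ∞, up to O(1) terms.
ln((2n)!) − 20 n ln n = −18 n ln n + 2(ln 2 − 1) n + (1/2) ln(2π·2n) + O(1/n)

Stirling: ln((2n)!) = 2n ln(2n) − 2n + (1/2) ln(2π·2n) + O(1/n).
Expand 2n ln(2n) = 2n (ln n + ln 2) = 2n ln n + 2n ln 2.
Subtract 20n ln n: leading term is (2 − 20) n ln n = −18 n ln n. The next term is 2n ln 2 − 2n = 2(ln 2 − 1) n. Then the (1/2) ln(2π·2n) correction.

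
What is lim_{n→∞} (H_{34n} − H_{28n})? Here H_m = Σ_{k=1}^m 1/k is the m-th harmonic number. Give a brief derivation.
lim = ln(34/28) = ln(17/14)

Euler-Maclaurin gives H_m = ln m + γ + 1/(2m) + O(1/m^2). The γ and O(1/m) terms cancel in the difference:
  H_{34n} − H_{28n} = ln(34n) − ln(28n) + O(1/n) = ln(34/28) + O(1/n).
Hence the limit is ln(34/28) = ln(17/14).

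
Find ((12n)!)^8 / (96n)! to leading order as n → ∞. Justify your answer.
((12n)!)^8/(96n)! ~ ((2π·12n)^(7/2) / sqrt(8)) · 8^(−8·12n)  →  0

Write N = 12n. Stirling: N! ~ sqrt(2π N)(N/e)^N and (8N)! ~ sqrt(2π·8N)·(8N/e)^(8N).
  (N!)^8/(8N)! ~ (2π N)^(8/2) (N/e)^(8N) / [sqrt(2π·8N) (8N/e)^(8N)]
     = (2π N)^(8/2) / sqrt(2π·8N) · (N/(8N))^(8N)
     = (2π N)^((8−1)/2) / sqrt(8) · 8^(−8N).
Since 8^8 > 1, the factor 8^(−8N) decays exponentially, so the ratio → 0. Substituting N = 12n gives the stated form.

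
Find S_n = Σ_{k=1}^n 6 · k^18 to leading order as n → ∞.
S_n ~ 6 · n^19 / 19

By integral comparison (Euler-Maclaurin), Σ_{k=1}^n 6 · k^18 = 6 · ∫_0^n x^18 dx + O(n^18) = 6 · n^19/19 + O(n^18). (Equivalently, Faulhaber's formula gives the same leading term.)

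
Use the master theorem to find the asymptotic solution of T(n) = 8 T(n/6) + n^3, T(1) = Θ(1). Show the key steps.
T(n) = Θ(n^3)

log_6 8 ≈ 1.161. f(n) = n^3 dominates n^(log_6 8) since 3 > 1.161, and the regularity condition a·f(n/b) = 8·(n/6)^3 = (8/216)·n^3 ≤ c·f(n) holds with c = 8/216 ≈ 0.037 < 1. So this is Case 3: T(n) = Θ(f(n)) = Θ(n^3).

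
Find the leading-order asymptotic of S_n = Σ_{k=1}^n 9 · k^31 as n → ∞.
S_n ~ 9 · n^32 / 32

By integral comparison (Euler-Maclaurin), Σ_{k=1}^n 9 · k^31 = 9 · ∫_0^n x^31 dx + O(n^31) = 9 · n^32/32 + O(n^31). (Equivalently, Faulhaber's formula gives the same leading term.)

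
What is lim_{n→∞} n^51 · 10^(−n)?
lim = 0

Exponentials with base > 1 dominate every fixed polynomial: for any fixed c, n^c / 10^n → 0 as n → ∞ (e.g. by the ratio test, or by writing 10^n = e^(n ln 10) and noting e^(n ln 10) / n^c → ∞). Hence n^51 · 10^(−n) = n^51 / 10^n → 0.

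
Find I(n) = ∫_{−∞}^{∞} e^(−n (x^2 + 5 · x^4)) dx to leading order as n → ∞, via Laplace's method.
I(n) ~ sqrt(π/n)

φ(x) = x^2 + 5 · x^4 has its unique global minimum at x* = 0 (since φ'(x) = 2x + 20x^3 = 0 only at x = 0 for real x with both coefficients positive, and φ → ∞ as |x| → ∞). At x* = 0, φ(0) = 0 and φ''(0) = 2. Laplace's method then gives
  I(n) ~ sqrt(2π / (n · φ''(0))) · e^(−n φ(0)) = sqrt(2π / (2n)) = sqrt(π/n).
The 5 · x^4 term contributes only at subleading order (an O(1/n) relative correction).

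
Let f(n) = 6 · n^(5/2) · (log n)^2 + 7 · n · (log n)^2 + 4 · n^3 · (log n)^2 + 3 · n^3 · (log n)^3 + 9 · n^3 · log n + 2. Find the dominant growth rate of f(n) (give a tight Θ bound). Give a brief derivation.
f(n) ∈ Θ(n^3 · (log n)^3)

Compare the terms by growth order. For large n, n^a · (log n)^b dominates n^a' · (log n)^b' iff a > a', or (a = a' and b > b'). Ranking the 6 terms shows the dominant one is 3 · n^3 · (log n)^3. Hence f(n) ∈ Θ(n^3 · (log n)^3).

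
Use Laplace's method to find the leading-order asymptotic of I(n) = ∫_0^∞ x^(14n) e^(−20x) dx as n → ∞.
I(n) ~ (sqrt(2π·14n) / 20) · (14n/(20e))^(14n)

Write the integrand as exp(14n ln x − 20x) and set f(x) = 14n ln x − 20x. Then f'(x) = 14n/x − 20 = 0 at x* = 14n/20, and f''(x*) = −14n/x*^2 = −20^2/(14n). Laplace's method (interior maximum) gives
  I(n) ~ e^(f(x*)) · sqrt(2π / |f''(x*)|)
        = exp(14n ln(14n/20) − 14n) · sqrt(2π · 14n / 20^2)
        = (14n/20)^(14n) e^(−14n) · sqrt(2π·14n) / 20
        = (sqrt(2π·14n) / 20) · (14n/(20e))^(14n).
This matches Γ(14n+1)/20^(14n+1) with Stirling applied to Γ.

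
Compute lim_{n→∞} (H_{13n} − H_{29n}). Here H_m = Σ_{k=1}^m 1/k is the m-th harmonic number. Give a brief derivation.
lim = ln(13/29)

Euler-Maclaurin gives H_m = ln m + γ + 1/(2m) + O(1/m^2). The γ and O(1/m) terms cancel in the difference:
  H_{13n} − H_{29n} = ln(13n) − ln(29n) + O(1/n) = ln(13/29) + O(1/n).
Hence the limit is ln(13/29).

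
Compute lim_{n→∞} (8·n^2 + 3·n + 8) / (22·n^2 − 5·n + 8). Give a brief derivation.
lim = 8/22 = 4/11

For large n the leading n^2 terms dominate both numerator and denominator. Dividing top and bottom by n^2, every other term tends to 0, leaving 8/22 = 4/11.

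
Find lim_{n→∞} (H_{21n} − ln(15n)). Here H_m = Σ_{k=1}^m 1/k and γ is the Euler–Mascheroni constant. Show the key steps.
lim = ln(7/5) + γ

By Euler-Maclaurin, H_m = ln m + γ + O(1/m). So
  H_{21n} − ln(15n) = ln(21n) + γ − ln(15n) + O(1/n)
                       = ln(21/15) + γ + O(1/n).
Hence the limit is ln(21/15) + γ (= ln(7/5)).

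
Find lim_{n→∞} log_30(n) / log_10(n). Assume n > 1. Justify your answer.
lim = ln(10) / ln(30) = log_30(10)

Change of base: log_30(n) = ln n / ln 30 and log_10(n) = ln n / ln 10. The ratio is (ln n / ln 30) · (ln 10 / ln n) = ln 10 / ln 30, a constant independent of n. So the limit is ln 10 / ln 30 = log_30(10).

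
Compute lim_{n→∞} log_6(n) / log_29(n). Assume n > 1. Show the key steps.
lim = ln(29) / ln(6) = log_6(29)

Change of base: log_6(n) = ln n / ln 6 and log_29(n) = ln n / ln 29. The ratio is (ln n / ln 6) · (ln 29 / ln n) = ln 29 / ln 6, a constant independent of n. So the limit is ln 29 / ln 6 = log_6(29).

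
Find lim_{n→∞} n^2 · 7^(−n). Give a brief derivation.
lim = 0

Exponentials with base > 1 dominate every fixed polynomial: for any fixed c, n^c / 7^n → 0 as n → ∞ (e.g. by the ratio test, or by writing 7^n = e^(n ln 7) and noting e^(n ln 7) / n^c → ∞). Hence n^2 · 7^(−n) = n^2 / 7^n → 0.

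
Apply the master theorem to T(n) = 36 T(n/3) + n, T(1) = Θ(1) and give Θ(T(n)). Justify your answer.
T(n) = Θ(n^(log_3 36))

Master theorem: compare f(n) = n to n^(log_3 36) where log_3 36 ≈ 3.262. Since 1 < log_3 36, we have f(n) = O(n^(log_3 36 − ε)) for some ε > 0 — Case 1. Hence T(n) = Θ(n^(log_3 36)).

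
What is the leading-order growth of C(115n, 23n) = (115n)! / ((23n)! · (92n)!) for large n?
C(115n, 23n) ~ (3125/256)^(23n) · sqrt(5/(8π·23n))

Write N = 23n. Apply Stirling to each factorial:
  (5N)! ~ sqrt(2π·5N) · (5N/e)^(5N),
  N! ~ sqrt(2π N) · (N/e)^N,
  (4N)! ~ sqrt(2π·4N) · (4N/e)^(4N).
The exponential factors combine to (5N)^(5N) / (N^N · (4N)^(4N)) = 5^(5N)/4^(4N) = (5^5/4^4)^N = (3125/256)^N.
The square-root prefactors combine to sqrt(2π·5N) / (sqrt(2π N)·sqrt(2π·4N)) = sqrt(5 / (2π·4·N)) = sqrt(5/(8π·23n)).
Substituting N = 23n: C(115n, 23n) ~ (3125/256)^(23n) · sqrt(5/(8π·23n)).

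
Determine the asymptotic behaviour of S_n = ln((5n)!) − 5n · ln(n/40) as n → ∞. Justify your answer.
S_n ~ 5n · (ln 200 − 1) + O(ln n)

Stirling: ln((5n)!) = 5n ln(5n) − 5n + O(ln n).
  S_n = 5n ln(5n) − 5n − 5n ln(n/40) + O(ln n)
      = 5n ln(5n) − 5n ln n + 5n ln 40 − 5n + O(ln n)
      = 5n ln 5 + 5n ln 40 − 5n + O(ln n)
      = 5n (ln 200 − 1) + O(ln n).
Numerically ln(200) − 1 ≈ 4.2983.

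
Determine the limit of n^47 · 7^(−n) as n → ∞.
lim = 0

Exponentials with base > 1 dominate every fixed polynomial: for any fixed c, n^c / 7^n → 0 as n → ∞ (e.g. by the ratio test, or by writing 7^n = e^(n ln 7) and noting e^(n ln 7) / n^c → ∞). Hence n^47 · 7^(−n) = n^47 / 7^n → 0.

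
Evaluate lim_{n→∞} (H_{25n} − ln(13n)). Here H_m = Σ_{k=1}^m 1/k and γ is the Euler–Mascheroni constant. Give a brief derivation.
lim = ln(25/13) + γ

By Euler-Maclaurin, H_m = ln m + γ + O(1/m). So
  H_{25n} − ln(13n) = ln(25n) + γ − ln(13n) + O(1/n)
                       = ln(25/13) + γ + O(1/n).
Hence the limit is ln(25/13) + γ.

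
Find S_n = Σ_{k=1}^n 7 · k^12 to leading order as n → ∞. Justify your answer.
S_n ~ 7 · n^13 / 13

By integral comparison (Euler-Maclaurin), Σ_{k=1}^n 7 · k^12 = 7 · ∫_0^n x^12 dx + O(n^12) = 7 · n^13/13 + O(n^12). (Equivalently, Faulhaber's formula gives the same leading term.)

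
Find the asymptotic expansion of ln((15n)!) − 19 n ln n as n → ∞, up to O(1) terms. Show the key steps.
ln((15n)!) − 19 n ln n = −4 n ln n + 15(ln 15 − 1) n + (1/2) ln(2π·15n) + O(1/n)

Stirling: ln((15n)!) = 15n ln(15n) − 15n + (1/2) ln(2π·15n) + O(1/n).
Expand 15n ln(15n) = 15n (ln n + ln 15) = 15n ln n + 15n ln 15.
Subtract 19n ln n: leading term is (15 − 19) n ln n = −4 n ln n. The next term is 15n ln 15 − 15n = 15(ln 15 − 1) n. Then the (1/2) ln(2π·15n) correction.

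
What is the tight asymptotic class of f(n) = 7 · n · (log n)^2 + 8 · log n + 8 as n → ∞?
f(n) ∈ Θ(n · (log n)^2)

Compare the terms by growth order. For large n, n^a · (log n)^b dominates n^a' · (log n)^b' iff a > a', or (a = a' and b > b'). Ranking the 3 terms shows the dominant one is 7 · n · (log n)^2. Hence f(n) ∈ Θ(n · (log n)^2).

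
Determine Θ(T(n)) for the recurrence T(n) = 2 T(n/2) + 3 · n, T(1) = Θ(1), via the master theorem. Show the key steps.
T(n) = Θ(n log n)

log_2 2 = 1, and f(n) = 3 · n = Θ(n^(log_2 2)). This is Case 2 of the master theorem: T(n) = Θ(f(n) · log n) = Θ(n log n).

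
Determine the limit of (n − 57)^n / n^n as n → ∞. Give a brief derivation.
lim = e^(−57)

Rewrite as (1 − 57/n)^(n). By the standard limit (1 + x/n)^n → e^x, we have (1 − 57/n)^n → e^(−57), and raising to the 1st power gives e^(−57).
More precisely, ln[(1 − 57/n)^(n)] = n · ln(1 − 57/n) = n · (-57/n + O(1/n^2)) = -57 + O(1/n) → -57.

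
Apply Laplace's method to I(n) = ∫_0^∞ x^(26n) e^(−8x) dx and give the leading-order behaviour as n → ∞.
I(n) ~ (sqrt(2π·26n) / 8) · (26n/(8e))^(26n)

Write the integrand as exp(26n ln x − 8x) and set f(x) = 26n ln x − 8x. Then f'(x) = 26n/x − 8 = 0 at x* = 26n/8, and f''(x*) = −26n/x*^2 = −8^2/(26n). Laplace's method (interior maximum) gives
  I(n) ~ e^(f(x*)) · sqrt(2π / |f''(x*)|)
        = exp(26n ln(26n/8) − 26n) · sqrt(2π · 26n / 8^2)
        = (26n/8)^(26n) e^(−26n) · sqrt(2π·26n) / 8
        = (sqrt(2π·26n) / 8) · (26n/(8e))^(26n).
This matches Γ(26n+1)/8^(26n+1) with Stirling applied to Γ.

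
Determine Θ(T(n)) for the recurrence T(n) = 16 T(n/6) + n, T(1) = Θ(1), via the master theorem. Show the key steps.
T(n) = Θ(n^(log_6 16))

Master theorem: compare f(n) = n to n^(log_6 16) where log_6 16 ≈ 1.547. Since 1 < log_6 16, we have f(n) = O(n^(log_6 16 − ε)) for some ε > 0 — Case 1. Hence T(n) = Θ(n^(log_6 16)).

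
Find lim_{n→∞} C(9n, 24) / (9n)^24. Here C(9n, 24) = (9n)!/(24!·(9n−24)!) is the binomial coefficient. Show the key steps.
lim = 1/24! = 1/620448401733239439360000

With N = 9n → ∞: C(N, 24) / N^24 = [N(N−1)…(N−23)] / (24! · N^24) = (1/24!) · 1 · (1 − 1/(9n)) · … · (1 − 23/(9n)). Each factor → 1 as N → ∞, so the limit is 1/24! = 1/620448401733239439360000.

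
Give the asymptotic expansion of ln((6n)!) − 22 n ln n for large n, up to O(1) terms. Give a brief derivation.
ln((6n)!) − 22 n ln n = −16 n ln n + 6(ln 6 − 1) n + (1/2) ln(2π·6n) + O(1/n)

Stirling: ln((6n)!) = 6n ln(6n) − 6n + (1/2) ln(2π·6n) + O(1/n).
Expand 6n ln(6n) = 6n (ln n + ln 6) = 6n ln n + 6n ln 6.
Subtract 22n ln n: leading term is (6 − 22) n ln n = −16 n ln n. The next term is 6n ln 6 − 6n = 6(ln 6 − 1) n. Then the (1/2) ln(2π·6n) correction.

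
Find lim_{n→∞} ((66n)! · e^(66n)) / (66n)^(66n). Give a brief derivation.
lim = ∞

Stirling: (66n)! ~ sqrt(2π·66n) · (66n/e)^(66n). Hence
  (66n)! · e^(66n) / (66n)^(66n) ~ sqrt(2π·66n) = sqrt(2π·66) · sqrt(n) → ∞.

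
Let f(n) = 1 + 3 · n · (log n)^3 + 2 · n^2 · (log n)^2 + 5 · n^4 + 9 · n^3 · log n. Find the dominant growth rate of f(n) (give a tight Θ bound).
f(n) ∈ Θ(n^4)

Compare the terms by growth order. For large n, n^a · (log n)^b dominates n^a' · (log n)^b' iff a > a', or (a = a' and b > b'). Ranking the 5 terms shows the dominant one is 5 · n^4. Hence f(n) ∈ Θ(n^4).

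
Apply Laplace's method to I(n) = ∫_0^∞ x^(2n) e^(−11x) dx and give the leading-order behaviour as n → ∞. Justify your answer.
I(n) ~ (sqrt(2π·2n) / 11) · (2n/(11e))^(2n)

Write the integrand as exp(2n ln x − 11x) and set f(x) = 2n ln x − 11x. Then f'(x) = 2n/x − 11 = 0 at x* = 2n/11, and f''(x*) = −2n/x*^2 = −11^2/(2n). Laplace's method (interior maximum) gives
  I(n) ~ e^(f(x*)) · sqrt(2π / |f''(x*)|)
        = exp(2n ln(2n/11) − 2n) · sqrt(2π · 2n / 11^2)
        = (2n/11)^(2n) e^(−2n) · sqrt(2π·2n) / 11
        = (sqrt(2π·2n) / 11) · (2n/(11e))^(2n).
This matches Γ(2n+1)/11^(2n+1) with Stirling applied to Γ.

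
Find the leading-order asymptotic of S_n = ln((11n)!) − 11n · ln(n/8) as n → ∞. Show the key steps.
S_n ~ 11n · (ln 88 − 1) + O(ln n)

Stirling: ln((11n)!) = 11n ln(11n) − 11n + O(ln n).
  S_n = 11n ln(11n) − 11n − 11n ln(n/8) + O(ln n)
      = 11n ln(11n) − 11n ln n + 11n ln 8 − 11n + O(ln n)
      = 11n ln 11 + 11n ln 8 − 11n + O(ln n)
      = 11n (ln 88 − 1) + O(ln n).
Numerically ln(88) − 1 ≈ 3.4773.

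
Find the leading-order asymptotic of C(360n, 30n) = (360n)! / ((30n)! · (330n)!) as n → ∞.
C(360n, 30n) ~ (8916100448256/285311670611)^(30n) · sqrt(6/(11π·30n))

Write N = 30n. Apply Stirling to each factorial:
  (12N)! ~ sqrt(2π·12N) · (12N/e)^(12N),
  N! ~ sqrt(2π N) · (N/e)^N,
  (11N)! ~ sqrt(2π·11N) · (11N/e)^(11N).
The exponential factors combine to (12N)^(12N) / (N^N · (11N)^(11N)) = 12^(12N)/11^(11N) = (12^12/11^11)^N = (8916100448256/285311670611)^N.
The square-root prefactors combine to sqrt(2π·12N) / (sqrt(2π N)·sqrt(2π·11N)) = sqrt(12 / (2π·11·N)) = sqrt(6/(11π·30n)).
Substituting N = 30n: C(360n, 30n) ~ (8916100448256/285311670611)^(30n) · sqrt(6/(11π·30n)).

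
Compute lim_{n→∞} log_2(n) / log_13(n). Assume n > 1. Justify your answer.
lim = ln(13) / ln(2) = log_2(13)

Change of base: log_2(n) = ln n / ln 2 and log_13(n) = ln n / ln 13. The ratio is (ln n / ln 2) · (ln 13 / ln n) = ln 13 / ln 2, a constant independent of n. So the limit is ln 13 / ln 2 = log_2(13).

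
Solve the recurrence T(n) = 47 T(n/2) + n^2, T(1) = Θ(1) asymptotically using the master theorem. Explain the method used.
T(n) = Θ(n^(log_2 47))

Master theorem: compare f(n) = n^2 to n^(log_2 47) where log_2 47 ≈ 5.555. Since 2 < log_2 47, we have f(n) = O(n^(log_2 47 − ε)) for some ε > 0 — Case 1. Hence T(n) = Θ(n^(log_2 47)).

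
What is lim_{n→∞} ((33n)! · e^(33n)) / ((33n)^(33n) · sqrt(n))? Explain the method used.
lim = sqrt(2π·33)

Stirling: (33n)! ~ sqrt(2π·33n) · (33n/e)^(33n). Hence
  (33n)! · e^(33n) / (33n)^(33n) ~ sqrt(2π·33n).
Dividing by sqrt(n): sqrt(2π·33n) / sqrt(n) = sqrt(2π·33) · n^((1−1)/2), so the limit is sqrt(2π·33).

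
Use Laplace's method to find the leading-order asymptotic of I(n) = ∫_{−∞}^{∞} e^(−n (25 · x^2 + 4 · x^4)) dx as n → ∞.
I(n) ~ sqrt(π/(25n))

φ(x) = 25 · x^2 + 4 · x^4 has its unique global minimum at x* = 0 (since φ'(x) = 50x + 16x^3 = 0 only at x = 0 for real x with both coefficients positive, and φ → ∞ as |x| → ∞). At x* = 0, φ(0) = 0 and φ''(0) = 50. Laplace's method then gives
  I(n) ~ sqrt(2π / (n · φ''(0))) · e^(−n φ(0)) = sqrt(2π / (50n)) = sqrt(π/(25n)).
The 4 · x^4 term contributes only at subleading order (an O(1/n) relative correction).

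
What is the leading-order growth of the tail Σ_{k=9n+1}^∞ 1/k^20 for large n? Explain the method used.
Σ_{k>9n} 1/k^20 ~ 1/(19 · (9n)^19)

Compare to the integral: ∫_{9n}^∞ x^(−20) dx = [−x^(−19)/19]_{9n}^∞ = 1/((20−1)·(9n)^19). Euler-Maclaurin then gives
  Σ_{k>9n} 1/k^20 = ∫_{9n}^∞ dx/x^20 − 1/(2·(9n)^20) + O(1/(9n)^21).
(Equivalently this is ζ(20) − Σ_{k≤9n} 1/k^20.)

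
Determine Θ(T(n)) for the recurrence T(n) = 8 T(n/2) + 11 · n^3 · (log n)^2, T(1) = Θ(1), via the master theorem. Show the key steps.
T(n) = Θ(n^3 · (log n)^3)

Here log_2 8 = 3 and f(n) = 11 · n^3 · (log n)^2 = Θ(n^(log_2 8) · (log n)^2). This is the extended Case 2 of the master theorem (f matches the critical exponent up to log factors), giving T(n) = Θ(n^(log_2 8) · (log n)^(2+1)) = Θ(n^3 · (log n)^3).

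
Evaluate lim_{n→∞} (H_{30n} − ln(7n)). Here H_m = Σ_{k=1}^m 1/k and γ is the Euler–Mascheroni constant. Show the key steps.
lim = ln(30/7) + γ

By Euler-Maclaurin, H_m = ln m + γ + O(1/m). So
  H_{30n} − ln(7n) = ln(30n) + γ − ln(7n) + O(1/n)
                       = ln(30/7) + γ + O(1/n).
Hence the limit is ln(30/7) + γ.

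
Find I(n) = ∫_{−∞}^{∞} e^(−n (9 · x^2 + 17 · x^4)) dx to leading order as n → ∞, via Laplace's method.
I(n) ~ sqrt(π/(9n))

φ(x) = 9 · x^2 + 17 · x^4 has its unique global minimum at x* = 0 (since φ'(x) = 18x + 68x^3 = 0 only at x = 0 for real x with both coefficients positive, and φ → ∞ as |x| → ∞). At x* = 0, φ(0) = 0 and φ''(0) = 18. Laplace's method then gives
  I(n) ~ sqrt(2π / (n · φ''(0))) · e^(−n φ(0)) = sqrt(2π / (18n)) = sqrt(π/(9n)).
The 17 · x^4 term contributes only at subleading order (an O(1/n) relative correction).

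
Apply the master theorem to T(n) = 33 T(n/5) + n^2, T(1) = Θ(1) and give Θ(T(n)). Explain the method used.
T(n) = Θ(n^(log_5 33))

Master theorem: compare f(n) = n^2 to n^(log_5 33) where log_5 33 ≈ 2.173. Since 2 < log_5 33, we have f(n) = O(n^(log_5 33 − ε)) for some ε > 0 — Case 1. Hence T(n) = Θ(n^(log_5 33)).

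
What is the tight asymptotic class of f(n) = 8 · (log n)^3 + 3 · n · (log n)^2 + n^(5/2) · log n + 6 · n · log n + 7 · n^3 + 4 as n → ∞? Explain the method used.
f(n) ∈ Θ(n^3)

Compare the terms by growth order. For large n, n^a · (log n)^b dominates n^a' · (log n)^b' iff a > a', or (a = a' and b > b'). Ranking the 6 terms shows the dominant one is 7 · n^3. Hence f(n) ∈ Θ(n^3).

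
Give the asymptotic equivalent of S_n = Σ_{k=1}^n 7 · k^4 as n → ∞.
S_n ~ 7 · n^5 / 5

By integral comparison (Euler-Maclaurin), Σ_{k=1}^n 7 · k^4 = 7 · ∫_0^n x^4 dx + O(n^4) = 7 · n^5/5 + O(n^4). (Equivalently, Faulhaber's formula gives the same leading term.)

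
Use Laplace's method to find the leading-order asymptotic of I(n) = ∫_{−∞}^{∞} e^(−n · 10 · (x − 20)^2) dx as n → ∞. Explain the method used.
I(n) = sqrt(π/(10n))

Here φ(x) = 10 · (x − 20)^2 has its unique minimum at x* = 20 with φ(x*) = 0 and φ''(x*) = 20. Laplace's method gives
  I(n) ~ e^(−n φ(x*)) · sqrt(2π / (n · φ''(x*))) = sqrt(2π / (20n)) = sqrt(π/(10n)).
This is exact: substituting u = (x − 20)·sqrt(10n) gives I(n) = (1/sqrt(10n)) ∫_{−∞}^{∞} e^(−u^2) du = sqrt(π/(10n)).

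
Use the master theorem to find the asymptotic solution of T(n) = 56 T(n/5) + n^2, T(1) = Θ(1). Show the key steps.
T(n) = Θ(n^(log_5 56))

Master theorem: compare f(n) = n^2 to n^(log_5 56) where log_5 56 ≈ 2.501. Since 2 < log_5 56, we have f(n) = O(n^(log_5 56 − ε)) for some ε > 0 — Case 1. Hence T(n) = Θ(n^(log_5 56)).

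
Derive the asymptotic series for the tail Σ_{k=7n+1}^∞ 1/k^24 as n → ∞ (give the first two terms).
Σ_{k>7n} 1/k^24 = 1/(23 · (7n)^23) − 1/(2 · (7n)^24) + O(1/(7n)^25)

Compare to the integral: ∫_{7n}^∞ x^(−24) dx = [−x^(−23)/23]_{7n}^∞ = 1/((24−1)·(7n)^23). The Euler-Maclaurin correction adds −f(7n)/2 = −1/(2·(7n)^24). Euler-Maclaurin then gives
  Σ_{k>7n} 1/k^24 = ∫_{7n}^∞ dx/x^24 − 1/(2·(7n)^24) + O(1/(7n)^25).
(Equivalently this is ζ(24) − Σ_{k≤7n} 1/k^24.)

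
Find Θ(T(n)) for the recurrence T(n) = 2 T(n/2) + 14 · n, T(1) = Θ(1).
T(n) = Θ(n log n)

log_2 2 = 1, and f(n) = 14 · n = Θ(n^(log_2 2)). This is Case 2 of the master theorem: T(n) = Θ(f(n) · log n) = Θ(n log n).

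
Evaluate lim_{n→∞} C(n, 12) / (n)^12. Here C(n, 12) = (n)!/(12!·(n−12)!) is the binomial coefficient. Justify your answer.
lim = 1/12! = 1/479001600

With N = n → ∞: C(N, 12) / N^12 = [N(N−1)…(N−11)] / (12! · N^12) = (1/12!) · 1 · (1 − 1/n) · … · (1 − 11/n). Each factor → 1 as N → ∞, so the limit is 1/12! = 1/479001600.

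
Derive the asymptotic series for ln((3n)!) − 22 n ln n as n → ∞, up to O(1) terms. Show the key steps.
ln((3n)!) − 22 n ln n = −19 n ln n + 3(ln 3 − 1) n + (1/2) ln(2π·3n) + O(1/n)

Stirling: ln((3n)!) = 3n ln(3n) − 3n + (1/2) ln(2π·3n) + O(1/n).
Expand 3n ln(3n) = 3n (ln n + ln 3) = 3n ln n + 3n ln 3.
Subtract 22n ln n: leading term is (3 − 22) n ln n = −19 n ln n. The next term is 3n ln 3 − 3n = 3(ln 3 − 1) n. Then the (1/2) ln(2π·3n) correction.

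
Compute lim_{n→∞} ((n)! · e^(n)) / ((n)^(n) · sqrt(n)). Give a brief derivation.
lim = sqrt(2π)

Stirling: (n)! ~ sqrt(2π·n) · (n/e)^(n). Hence
  (n)! · e^(n) / (n)^(n) ~ sqrt(2π·n).
Dividing by sqrt(n): sqrt(2π·n) / sqrt(n) = sqrt(2π) · n^((1−1)/2), so the limit is sqrt(2π).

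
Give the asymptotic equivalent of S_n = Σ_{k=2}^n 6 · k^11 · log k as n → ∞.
S_n ~ n^12 log n / 2 − n^12 / 24

By integral comparison, S_n = ∫_1^n 6 · x^11 · log x dx + O(n^11 · log n). For the integral, ∫ x^11 log x dx = n^12 log n / 12 − n^12/144 (integration by parts). Hence S_n ~ n^12 log n / 2 − n^12 / 24.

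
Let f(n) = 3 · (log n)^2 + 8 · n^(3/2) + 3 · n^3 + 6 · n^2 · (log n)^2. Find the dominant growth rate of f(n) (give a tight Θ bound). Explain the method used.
f(n) ∈ Θ(n^3)

Compare the terms by growth order. For large n, n^a · (log n)^b dominates n^a' · (log n)^b' iff a > a', or (a = a' and b > b'). Ranking the 4 terms shows the dominant one is 3 · n^3. Hence f(n) ∈ Θ(n^3).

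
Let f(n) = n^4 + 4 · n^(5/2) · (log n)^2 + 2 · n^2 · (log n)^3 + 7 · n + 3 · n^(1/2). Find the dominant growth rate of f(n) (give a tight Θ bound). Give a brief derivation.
f(n) ∈ Θ(n^4)

Compare the terms by growth order. For large n, n^a · (log n)^b dominates n^a' · (log n)^b' iff a > a', or (a = a' and b > b'). Ranking the 5 terms shows the dominant one is n^4. Hence f(n) ∈ Θ(n^4).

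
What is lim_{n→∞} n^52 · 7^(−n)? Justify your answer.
lim = 0

Exponentials with base > 1 dominate every fixed polynomial: for any fixed c, n^c / 7^n → 0 as n → ∞ (e.g. by the ratio test, or by writing 7^n = e^(n ln 7) and noting e^(n ln 7) / n^c → ∞). Hence n^52 · 7^(−n) = n^52 / 7^n → 0.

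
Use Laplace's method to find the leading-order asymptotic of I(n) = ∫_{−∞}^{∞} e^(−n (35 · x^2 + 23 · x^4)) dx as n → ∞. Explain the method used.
I(n) ~ sqrt(π/(35n))

φ(x) = 35 · x^2 + 23 · x^4 has its unique global minimum at x* = 0 (since φ'(x) = 70x + 92x^3 = 0 only at x = 0 for real x with both coefficients positive, and φ → ∞ as |x| → ∞). At x* = 0, φ(0) = 0 and φ''(0) = 70. Laplace's method then gives
  I(n) ~ sqrt(2π / (n · φ''(0))) · e^(−n φ(0)) = sqrt(2π / (70n)) = sqrt(π/(35n)).
The 23 · x^4 term contributes only at subleading order (an O(1/n) relative correction).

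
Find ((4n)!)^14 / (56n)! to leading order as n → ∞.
((4n)!)^14/(56n)! ~ ((2π·4n)^(13/2) / sqrt(14)) · 14^(−14·4n)  →  0

Write N = 4n. Stirling: N! ~ sqrt(2π N)(N/e)^N and (14N)! ~ sqrt(2π·14N)·(14N/e)^(14N).
  (N!)^14/(14N)! ~ (2π N)^(14/2) (N/e)^(14N) / [sqrt(2π·14N) (14N/e)^(14N)]
     = (2π N)^(14/2) / sqrt(2π·14N) · (N/(14N))^(14N)
     = (2π N)^((14−1)/2) / sqrt(14) · 14^(−14N).
Since 14^14 > 1, the factor 14^(−14N) decays exponentially, so the ratio → 0. Substituting N = 4n gives the stated form.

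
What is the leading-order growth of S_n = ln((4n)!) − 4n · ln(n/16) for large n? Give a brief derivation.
S_n ~ 4n · (ln 64 − 1) + O(ln n)

Stirling: ln((4n)!) = 4n ln(4n) − 4n + O(ln n).
  S_n = 4n ln(4n) − 4n − 4n ln(n/16) + O(ln n)
      = 4n ln(4n) − 4n ln n + 4n ln 16 − 4n + O(ln n)
      = 4n ln 4 + 4n ln 16 − 4n + O(ln n)
      = 4n (ln 64 − 1) + O(ln n).
Numerically ln(64) − 1 ≈ 3.1589.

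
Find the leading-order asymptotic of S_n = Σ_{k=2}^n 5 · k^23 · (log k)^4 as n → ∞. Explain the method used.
S_n ~ 5 · n^24 · (log n)^4 / 24

By integral comparison, S_n = ∫_1^n 5 · x^23 · (log x)^4 dx + O(n^23 · (log n)^4). For the integral, the leading term of ∫_1^n x^23 (log x)^4 dx is n^24/24 · (log n)^4 (by repeated integration by parts; each step lowers the log-exponent and produces a relatively O(1/log n) correction). Hence S_n ~ 5 · n^24 · (log n)^4 / 24.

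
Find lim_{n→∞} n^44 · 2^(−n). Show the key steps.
lim = 0

Exponentials with base > 1 dominate every fixed polynomial: for any fixed c, n^c / 2^n → 0 as n → ∞ (e.g. by the ratio test, or by writing 2^n = e^(n ln 2) and noting e^(n ln 2) / n^c → ∞). Hence n^44 · 2^(−n) = n^44 / 2^n → 0.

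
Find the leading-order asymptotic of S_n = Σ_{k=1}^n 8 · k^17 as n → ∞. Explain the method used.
S_n ~ 4 · n^18 / 9

By integral comparison (Euler-Maclaurin), Σ_{k=1}^n 8 · k^17 = 8 · ∫_0^n x^17 dx + O(n^17) = 8 · n^18/18 = 4 · n^18 / 9 + O(n^17). (Equivalently, Faulhaber's formula gives the same leading term.)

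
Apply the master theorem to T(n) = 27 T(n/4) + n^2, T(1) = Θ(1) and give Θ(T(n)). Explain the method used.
T(n) = Θ(n^(log_4 27))

Master theorem: compare f(n) = n^2 to n^(log_4 27) where log_4 27 ≈ 2.377. Since 2 < log_4 27, we have f(n) = O(n^(log_4 27 − ε)) for some ε > 0 — Case 1. Hence T(n) = Θ(n^(log_4 27)).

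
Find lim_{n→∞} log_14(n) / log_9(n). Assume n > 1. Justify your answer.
lim = ln(9) / ln(14) = log_14(9)

Change of base: log_14(n) = ln n / ln 14 and log_9(n) = ln n / ln 9. The ratio is (ln n / ln 14) · (ln 9 / ln n) = ln 9 / ln 14, a constant independent of n. So the limit is ln 9 / ln 14 = log_14(9).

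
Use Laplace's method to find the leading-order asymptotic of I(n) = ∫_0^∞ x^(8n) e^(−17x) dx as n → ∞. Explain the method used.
I(n) ~ (sqrt(2π·8n) / 17) · (8n/(17e))^(8n)

Write the integrand as exp(8n ln x − 17x) and set f(x) = 8n ln x − 17x. Then f'(x) = 8n/x − 17 = 0 at x* = 8n/17, and f''(x*) = −8n/x*^2 = −17^2/(8n). Laplace's method (interior maximum) gives
  I(n) ~ e^(f(x*)) · sqrt(2π / |f''(x*)|)
        = exp(8n ln(8n/17) − 8n) · sqrt(2π · 8n / 17^2)
        = (8n/17)^(8n) e^(−8n) · sqrt(2π·8n) / 17
        = (sqrt(2π·8n) / 17) · (8n/(17e))^(8n).
This matches Γ(8n+1)/17^(8n+1) with Stirling applied to Γ.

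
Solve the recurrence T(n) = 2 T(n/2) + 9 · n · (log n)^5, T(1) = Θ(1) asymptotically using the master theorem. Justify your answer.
T(n) = Θ(n · (log n)^6)

Here log_2 2 = 1 and f(n) = 9 · n · (log n)^5 = Θ(n^(log_2 2) · (log n)^5). This is the extended Case 2 of the master theorem (f matches the critical exponent up to log factors), giving T(n) = Θ(n^(log_2 2) · (log n)^(5+1)) = Θ(n · (log n)^6).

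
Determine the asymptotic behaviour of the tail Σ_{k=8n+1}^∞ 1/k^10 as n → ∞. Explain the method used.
Σ_{k>8n} 1/k^10 ~ 1/(9 · (8n)^9)

Compare to the integral: ∫_{8n}^∞ x^(−10) dx = [−x^(−9)/9]_{8n}^∞ = 1/((10−1)·(8n)^9). Euler-Maclaurin then gives
  Σ_{k>8n} 1/k^10 = ∫_{8n}^∞ dx/x^10 − 1/(2·(8n)^10) + O(1/(8n)^11).
(Equivalently this is ζ(10) − Σ_{k≤8n} 1/k^10.)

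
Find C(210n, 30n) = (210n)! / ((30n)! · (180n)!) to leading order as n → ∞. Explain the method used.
C(210n, 30n) ~ (823543/46656)^(30n) · sqrt(7/(12π·30n))

Write N = 30n. Apply Stirling to each factorial:
  (7N)! ~ sqrt(2π·7N) · (7N/e)^(7N),
  N! ~ sqrt(2π N) · (N/e)^N,
  (6N)! ~ sqrt(2π·6N) · (6N/e)^(6N).
The exponential factors combine to (7N)^(7N) / (N^N · (6N)^(6N)) = 7^(7N)/6^(6N) = (7^7/6^6)^N = (823543/46656)^N.
The square-root prefactors combine to sqrt(2π·7N) / (sqrt(2π N)·sqrt(2π·6N)) = sqrt(7 / (2π·6·N)) = sqrt(7/(12π·30n)).
Substituting N = 30n: C(210n, 30n) ~ (823543/46656)^(30n) · sqrt(7/(12π·30n)).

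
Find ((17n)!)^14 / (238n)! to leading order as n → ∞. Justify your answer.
((17n)!)^14/(238n)! ~ ((2π·17n)^(13/2) / sqrt(14)) · 14^(−14·17n)  →  0

Write N = 17n. Stirling: N! ~ sqrt(2π N)(N/e)^N and (14N)! ~ sqrt(2π·14N)·(14N/e)^(14N).
  (N!)^14/(14N)! ~ (2π N)^(14/2) (N/e)^(14N) / [sqrt(2π·14N) (14N/e)^(14N)]
     = (2π N)^(14/2) / sqrt(2π·14N) · (N/(14N))^(14N)
     = (2π N)^((14−1)/2) / sqrt(14) · 14^(−14N).
Since 14^14 > 1, the factor 14^(−14N) decays exponentially, so the ratio → 0. Substituting N = 17n gives the stated form.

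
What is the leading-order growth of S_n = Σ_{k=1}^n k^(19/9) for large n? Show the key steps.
S_n ~ (9/28) · n^(28/9)

Integral comparison: Σ_{k=1}^n k^(19/9) = ∫_0^n x^(19/9) dx + O(n^(19/9)). The integral is n^(1 + 19/9) / (1 + 19/9) = n^((19+9)/9) / ((19+9)/9) = (9/28) · n^(28/9).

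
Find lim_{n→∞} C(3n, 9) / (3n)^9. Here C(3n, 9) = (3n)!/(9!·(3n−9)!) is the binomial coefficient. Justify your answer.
lim = 1/9! = 1/362880

With N = 3n → ∞: C(N, 9) / N^9 = [N(N−1)…(N−8)] / (9! · N^9) = (1/9!) · 1 · (1 − 1/(3n)) · … · (1 − 8/(3n)). Each factor → 1 as N → ∞, so the limit is 1/9! = 1/362880.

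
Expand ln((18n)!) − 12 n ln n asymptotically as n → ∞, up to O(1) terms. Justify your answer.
ln((18n)!) − 12 n ln n = 6 n ln n + 18(ln 18 − 1) n + (1/2) ln(2π·18n) + O(1/n)

Stirling: ln((18n)!) = 18n ln(18n) − 18n + (1/2) ln(2π·18n) + O(1/n).
Expand 18n ln(18n) = 18n (ln n + ln 18) = 18n ln n + 18n ln 18.
Subtract 12n ln n: leading term is (18 − 12) n ln n = 6 n ln n. The next term is 18n ln 18 − 18n = 18(ln 18 − 1) n. Then the (1/2) ln(2π·18n) correction.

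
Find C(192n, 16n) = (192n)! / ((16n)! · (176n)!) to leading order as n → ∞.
C(192n, 16n) ~ (8916100448256/285311670611)^(16n) · sqrt(6/(11π·16n))

Write N = 16n. Apply Stirling to each factorial:
  (12N)! ~ sqrt(2π·12N) · (12N/e)^(12N),
  N! ~ sqrt(2π N) · (N/e)^N,
  (11N)! ~ sqrt(2π·11N) · (11N/e)^(11N).
The exponential factors combine to (12N)^(12N) / (N^N · (11N)^(11N)) = 12^(12N)/11^(11N) = (12^12/11^11)^N = (8916100448256/285311670611)^N.
The square-root prefactors combine to sqrt(2π·12N) / (sqrt(2π N)·sqrt(2π·11N)) = sqrt(12 / (2π·11·N)) = sqrt(6/(11π·16n)).
Substituting N = 16n: C(192n, 16n) ~ (8916100448256/285311670611)^(16n) · sqrt(6/(11π·16n)).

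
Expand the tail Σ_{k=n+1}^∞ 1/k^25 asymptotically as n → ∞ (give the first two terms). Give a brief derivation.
Σ_{k>n} 1/k^25 = 1/(24 · n^24) − 1/(2 · n^25) + O(1/n^26)

Compare to the integral: ∫_{n}^∞ x^(−25) dx = [−x^(−24)/24]_{n}^∞ = 1/((25−1)·n^24). The Euler-Maclaurin correction adds −f(n)/2 = −1/(2·n^25). Euler-Maclaurin then gives
  Σ_{k>n} 1/k^25 = ∫_{n}^∞ dx/x^25 − 1/(2·n^25) + O(1/n^26).
(Equivalently this is ζ(25) − Σ_{k≤n} 1/k^25.)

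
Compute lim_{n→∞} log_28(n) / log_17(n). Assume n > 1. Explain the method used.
lim = ln(17) / ln(28) = log_28(17)

Change of base: log_28(n) = ln n / ln 28 and log_17(n) = ln n / ln 17. The ratio is (ln n / ln 28) · (ln 17 / ln n) = ln 17 / ln 28, a constant independent of n. So the limit is ln 17 / ln 28 = log_28(17).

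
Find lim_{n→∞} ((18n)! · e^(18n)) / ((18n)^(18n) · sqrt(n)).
lim = sqrt(2π·18)

Stirling: (18n)! ~ sqrt(2π·18n) · (18n/e)^(18n). Hence
  (18n)! · e^(18n) / (18n)^(18n) ~ sqrt(2π·18n).
Dividing by sqrt(n): sqrt(2π·18n) / sqrt(n) = sqrt(2π·18) · n^((1−1)/2), so the limit is sqrt(2π·18).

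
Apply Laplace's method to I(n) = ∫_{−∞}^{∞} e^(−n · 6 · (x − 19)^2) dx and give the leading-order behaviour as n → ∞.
I(n) = sqrt(π/(6n))

Here φ(x) = 6 · (x − 19)^2 has its unique minimum at x* = 19 with φ(x*) = 0 and φ''(x*) = 12. Laplace's method gives
  I(n) ~ e^(−n φ(x*)) · sqrt(2π / (n · φ''(x*))) = sqrt(2π / (12n)) = sqrt(π/(6n)).
This is exact: substituting u = (x − 19)·sqrt(6n) gives I(n) = (1/sqrt(6n)) ∫_{−∞}^{∞} e^(−u^2) du = sqrt(π/(6n)).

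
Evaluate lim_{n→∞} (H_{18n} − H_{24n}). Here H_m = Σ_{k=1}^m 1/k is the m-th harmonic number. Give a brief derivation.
lim = ln(18/24) = ln(3/4)

Euler-Maclaurin gives H_m = ln m + γ + 1/(2m) + O(1/m^2). The γ and O(1/m) terms cancel in the difference:
  H_{18n} − H_{24n} = ln(18n) − ln(24n) + O(1/n) = ln(18/24) + O(1/n).
Hence the limit is ln(18/24) = ln(3/4).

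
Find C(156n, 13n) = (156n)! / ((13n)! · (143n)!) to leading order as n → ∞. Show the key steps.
C(156n, 13n) ~ (8916100448256/285311670611)^(13n) · sqrt(6/(11π·13n))

Write N = 13n. Apply Stirling to each factorial:
  (12N)! ~ sqrt(2π·12N) · (12N/e)^(12N),
  N! ~ sqrt(2π N) · (N/e)^N,
  (11N)! ~ sqrt(2π·11N) · (11N/e)^(11N).
The exponential factors combine to (12N)^(12N) / (N^N · (11N)^(11N)) = 12^(12N)/11^(11N) = (12^12/11^11)^N = (8916100448256/285311670611)^N.
The square-root prefactors combine to sqrt(2π·12N) / (sqrt(2π N)·sqrt(2π·11N)) = sqrt(12 / (2π·11·N)) = sqrt(6/(11π·13n)).
Substituting N = 13n: C(156n, 13n) ~ (8916100448256/285311670611)^(13n) · sqrt(6/(11π·13n)).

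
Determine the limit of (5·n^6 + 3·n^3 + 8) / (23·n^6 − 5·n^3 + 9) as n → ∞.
lim = 5/23

For large n the leading n^6 terms dominate both numerator and denominator. Dividing top and bottom by n^6, every other term tends to 0, leaving 5/23.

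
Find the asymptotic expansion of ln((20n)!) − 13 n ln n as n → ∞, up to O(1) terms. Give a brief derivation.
ln((20n)!) − 13 n ln n = 7 n ln n + 20(ln 20 − 1) n + (1/2) ln(2π·20n) + O(1/n)

Stirling: ln((20n)!) = 20n ln(20n) − 20n + (1/2) ln(2π·20n) + O(1/n).
Expand 20n ln(20n) = 20n (ln n + ln 20) = 20n ln n + 20n ln 20.
Subtract 13n ln n: leading term is (20 − 13) n ln n = 7 n ln n. The next term is 20n ln 20 − 20n = 20(ln 20 − 1) n. Then the (1/2) ln(2π·20n) correction.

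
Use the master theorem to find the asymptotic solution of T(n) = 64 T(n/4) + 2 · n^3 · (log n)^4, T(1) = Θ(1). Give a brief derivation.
T(n) = Θ(n^3 · (log n)^5)

Here log_4 64 = 3 and f(n) = 2 · n^3 · (log n)^4 = Θ(n^(log_4 64) · (log n)^4). This is the extended Case 2 of the master theorem (f matches the critical exponent up to log factors), giving T(n) = Θ(n^(log_4 64) · (log n)^(4+1)) = Θ(n^3 · (log n)^5).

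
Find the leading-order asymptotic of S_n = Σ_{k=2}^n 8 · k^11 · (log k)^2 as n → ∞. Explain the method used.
S_n ~ 2 · n^12 · (log n)^2 / 3

By integral comparison, S_n = ∫_1^n 8 · x^11 · (log x)^2 dx + O(n^11 · (log n)^2). For the integral, the leading term of ∫_1^n x^11 (log x)^2 dx is n^12/12 · (log n)^2 (by repeated integration by parts; each step lowers the log-exponent and produces a relatively O(1/log n) correction). Hence S_n ~ 2 · n^12 · (log n)^2 / 3.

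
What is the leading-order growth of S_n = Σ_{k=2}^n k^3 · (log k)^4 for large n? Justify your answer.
S_n ~ n^4 · (log n)^4 / 4

By integral comparison, S_n = ∫_1^n x^3 · (log x)^4 dx + O(n^3 · (log n)^4). For the integral, the leading term of ∫_1^n x^3 (log x)^4 dx is n^4/4 · (log n)^4 (by repeated integration by parts; each step lowers the log-exponent and produces a relatively O(1/log n) correction). Hence S_n ~ n^4 · (log n)^4 / 4.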